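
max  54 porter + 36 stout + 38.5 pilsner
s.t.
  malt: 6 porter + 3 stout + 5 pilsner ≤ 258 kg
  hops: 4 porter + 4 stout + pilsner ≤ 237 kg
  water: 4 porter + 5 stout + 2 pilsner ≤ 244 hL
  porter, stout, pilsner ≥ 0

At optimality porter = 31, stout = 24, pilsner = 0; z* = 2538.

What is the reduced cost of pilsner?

Binding: malt and water. Non-binding: hops (17 unused).
Slack constraints have shadow price 0 (complementary slackness).
The binding rows give the dual system: 6·y_malt + 4·y_water = 54 and 3·y_malt + 5·y_water = 36.
→ y_malt = 7 and y_water = 3.
Reduced cost of pilsner: c₃ − yᵀa₃ = 38.5 − (7·5 + 3·2) = 38.5 − 41 = -2.5.

-2.5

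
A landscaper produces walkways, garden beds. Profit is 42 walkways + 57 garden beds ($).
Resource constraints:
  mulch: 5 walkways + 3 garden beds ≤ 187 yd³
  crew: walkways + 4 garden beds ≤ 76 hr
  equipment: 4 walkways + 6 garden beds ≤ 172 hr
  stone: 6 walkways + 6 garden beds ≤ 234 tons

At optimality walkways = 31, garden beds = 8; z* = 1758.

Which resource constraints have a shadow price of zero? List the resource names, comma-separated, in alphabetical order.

crew, mulch

mulch: 179/187 (slack 8)
crew: 63/76 (slack 13)
equipment: 172/172 (binding)
stone: 234/234 (binding)
By complementary slackness, a constraint with positive slack has shadow price 0 → crew, mulch.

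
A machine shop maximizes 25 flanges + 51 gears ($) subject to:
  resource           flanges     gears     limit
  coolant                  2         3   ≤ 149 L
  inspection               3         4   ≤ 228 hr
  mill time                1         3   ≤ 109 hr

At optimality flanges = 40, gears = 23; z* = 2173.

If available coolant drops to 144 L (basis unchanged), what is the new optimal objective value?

At the optimum: coolant uses 149 of 149 (binding); inspection uses 212 of 228 (slack = 16); mill time uses 109 of 109 (binding).
By complementary slackness, y = 0 for the non-binding constraint.
The binding rows give the dual system: 2·y_coolant + 1·y_mill time = 25 and 3·y_coolant + 3·y_mill time = 51.
This yields shadow prices y_coolant = 8, y_mill time = 9.
Δz = y_coolant·Δb = 8 × (-5) = -40, so new z* = 2173 − 40 = 2133.

2133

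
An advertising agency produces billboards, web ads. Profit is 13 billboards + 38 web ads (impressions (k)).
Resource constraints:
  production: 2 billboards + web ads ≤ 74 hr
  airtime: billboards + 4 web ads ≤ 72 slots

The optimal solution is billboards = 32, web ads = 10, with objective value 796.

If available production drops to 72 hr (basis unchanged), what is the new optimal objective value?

792

Check each constraint at x*: production 74/74 (tight); airtime 72/72 (tight).
The binding rows give the dual system: 2·y_production + 1·y_airtime = 13 and 1·y_production + 4·y_airtime = 38.
→ y_production = 2 and y_airtime = 9.
Δz = y_production·Δb = 2 × (-2) = -4, so new z* = 796 − 4 = 792.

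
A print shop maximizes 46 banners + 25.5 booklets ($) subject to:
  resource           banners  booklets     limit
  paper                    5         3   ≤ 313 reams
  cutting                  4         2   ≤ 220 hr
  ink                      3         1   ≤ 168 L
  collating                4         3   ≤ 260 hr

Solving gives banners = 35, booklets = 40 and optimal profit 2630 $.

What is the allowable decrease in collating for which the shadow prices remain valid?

40

Binding constraints: cutting, collating. The basis is B = [[4,2],[4,3]] with det 4.
Per unit decrease in collating, x* moves by d = (0.5, -1).
The basis stays optimal until booklets reaches 0; allowable decrease = 40 hr.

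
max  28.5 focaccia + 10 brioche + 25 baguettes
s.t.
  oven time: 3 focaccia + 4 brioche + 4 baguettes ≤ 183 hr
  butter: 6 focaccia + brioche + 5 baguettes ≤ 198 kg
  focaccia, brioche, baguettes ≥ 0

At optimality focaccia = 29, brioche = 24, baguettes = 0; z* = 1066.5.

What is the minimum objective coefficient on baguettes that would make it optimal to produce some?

At the optimum: oven time uses 183 of 183 (binding); butter uses 198 of 198 (binding).
From A_Bᵀ y = c: 3·y_oven time + 6·y_butter = 28.5; 4·y_oven time + 1·y_butter = 10.
This yields shadow prices y_oven time = 1.5, y_butter = 4.
baguettes enters the basis when its profit ≥ yᵀa₃ = 1.5·4 + 4·5 = 26.

26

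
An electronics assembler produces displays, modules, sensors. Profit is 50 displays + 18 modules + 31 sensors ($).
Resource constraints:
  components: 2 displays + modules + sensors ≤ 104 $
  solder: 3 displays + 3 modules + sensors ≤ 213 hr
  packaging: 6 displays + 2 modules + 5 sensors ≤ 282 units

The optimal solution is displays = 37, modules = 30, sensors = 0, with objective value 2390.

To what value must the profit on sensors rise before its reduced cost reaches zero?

Binding: components and packaging. Non-binding: solder (12 unused).
Since solder is not tight, its dual is 0.
Dual feasibility on the basic columns requires 2·y_components + 6·y_packaging = 50, 1·y_components + 2·y_packaging = 18.
This yields shadow prices y_components = 4, y_packaging = 7.
sensors enters the basis when its profit ≥ yᵀa₃ = 4·1 + 7·5 = 39.

39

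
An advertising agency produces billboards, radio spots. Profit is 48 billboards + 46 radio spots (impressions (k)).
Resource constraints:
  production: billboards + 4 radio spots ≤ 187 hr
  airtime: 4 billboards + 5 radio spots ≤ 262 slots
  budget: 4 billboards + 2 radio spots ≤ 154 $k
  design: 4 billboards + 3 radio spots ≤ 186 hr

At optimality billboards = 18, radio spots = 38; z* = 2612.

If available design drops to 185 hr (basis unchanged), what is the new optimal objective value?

Binding: airtime and design. Non-binding: production (17 unused), budget (6 unused).
Since production, budget are not tight, their duals are 0.
The binding rows give the dual system: 4·y_airtime + 4·y_design = 48 and 5·y_airtime + 3·y_design = 46.
This yields shadow prices y_airtime = 5, y_design = 7.
Δz = y_design·Δb = 7 × (-1) = -7, so new z* = 2612 − 7 = 2605.

2605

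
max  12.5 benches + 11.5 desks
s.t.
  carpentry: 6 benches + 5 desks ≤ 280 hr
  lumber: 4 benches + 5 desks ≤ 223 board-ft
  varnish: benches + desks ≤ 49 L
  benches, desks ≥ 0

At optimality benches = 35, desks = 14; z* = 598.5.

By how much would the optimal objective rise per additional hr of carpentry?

At the optimum: carpentry uses 280 of 280 (binding); lumber uses 210 of 223 (slack = 13); varnish uses 49 of 49 (binding).
Since lumber is not tight, its dual is 0.
From A_Bᵀ y = c: 6·y_carpentry + 1·y_varnish = 12.5; 5·y_carpentry + 1·y_varnish = 11.5.
This yields shadow prices y_carpentry = 1, y_varnish = 6.5.
Shadow price of carpentry = 1.

1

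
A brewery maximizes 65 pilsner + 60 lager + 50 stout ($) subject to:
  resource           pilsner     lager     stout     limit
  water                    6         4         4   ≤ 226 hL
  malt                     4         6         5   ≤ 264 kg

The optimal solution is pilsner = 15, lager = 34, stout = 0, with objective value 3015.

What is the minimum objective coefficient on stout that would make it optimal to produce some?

55

Check each constraint at x*: water 226/226 (tight); malt 264/264 (tight).
Dual feasibility on the basic columns requires 6·y_water + 4·y_malt = 65, 4·y_water + 6·y_malt = 60.
→ y_water = 7.5 and y_malt = 5.
stout enters the basis when its profit ≥ yᵀa₃ = 7.5·4 + 5·5 = 55.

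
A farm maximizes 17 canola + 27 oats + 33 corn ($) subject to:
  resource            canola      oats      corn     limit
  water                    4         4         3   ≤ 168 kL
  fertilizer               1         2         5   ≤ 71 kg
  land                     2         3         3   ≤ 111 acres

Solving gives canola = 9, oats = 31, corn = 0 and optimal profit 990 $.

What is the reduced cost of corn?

Binding: fertilizer and land. Non-binding: water (8 unused).
By complementary slackness, y = 0 for the non-binding constraint.
The binding rows give the dual system: 1·y_fertilizer + 2·y_land = 17 and 2·y_fertilizer + 3·y_land = 27.
Solving: y_fertilizer = 3, y_land = 7.
Reduced cost of corn: c₃ − yᵀa₃ = 33 − (3·5 + 7·3) = 33 − 36 = -3.

-3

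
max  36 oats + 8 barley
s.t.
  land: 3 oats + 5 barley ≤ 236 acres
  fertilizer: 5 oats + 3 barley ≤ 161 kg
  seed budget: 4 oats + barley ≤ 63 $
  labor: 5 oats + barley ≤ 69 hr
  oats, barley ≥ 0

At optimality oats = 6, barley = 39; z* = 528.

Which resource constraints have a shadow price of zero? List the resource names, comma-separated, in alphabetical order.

fertilizer, land

land: 213/236 (slack 23)
fertilizer: 147/161 (slack 14)
seed budget: 63/63 (binding)
labor: 69/69 (binding)
By complementary slackness, a constraint with positive slack has shadow price 0 → fertilizer, land.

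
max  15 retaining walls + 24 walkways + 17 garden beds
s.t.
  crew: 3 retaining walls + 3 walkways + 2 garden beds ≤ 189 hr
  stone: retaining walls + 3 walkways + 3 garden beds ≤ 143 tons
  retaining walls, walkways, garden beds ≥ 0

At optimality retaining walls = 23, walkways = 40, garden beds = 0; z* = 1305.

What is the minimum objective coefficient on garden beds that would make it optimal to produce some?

Both crew and stone are binding at x*.
Dual feasibility on the basic columns requires 3·y_crew + 1·y_stone = 15, 3·y_crew + 3·y_stone = 24.
→ y_crew = 3.5 and y_stone = 4.5.
garden beds enters the basis when its profit ≥ yᵀa₃ = 3.5·2 + 4.5·3 = 20.5.

20.5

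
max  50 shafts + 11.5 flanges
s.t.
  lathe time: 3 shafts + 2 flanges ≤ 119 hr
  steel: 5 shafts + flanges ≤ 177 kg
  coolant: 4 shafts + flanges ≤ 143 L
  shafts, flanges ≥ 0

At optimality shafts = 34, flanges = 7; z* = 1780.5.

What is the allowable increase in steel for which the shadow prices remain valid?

Binding constraints: steel, coolant. The basis is B = [[5,1],[4,1]] with det 1.
Per unit increase in steel, x* moves by d = (1, -4).
The basis stays optimal until flanges reaches 0; allowable increase = 1.75 kg.

1.75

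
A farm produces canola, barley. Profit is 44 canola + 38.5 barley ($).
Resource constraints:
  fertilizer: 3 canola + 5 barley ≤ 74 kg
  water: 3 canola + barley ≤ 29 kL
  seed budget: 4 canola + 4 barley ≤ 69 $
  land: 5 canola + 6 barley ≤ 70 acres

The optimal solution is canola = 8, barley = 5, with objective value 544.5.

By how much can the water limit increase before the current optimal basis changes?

Binding constraints: water, land. The basis is B = [[3,1],[5,6]] with det 13.
Per unit increase in water, x* moves by d = (0.4615, -0.3846).
The basis stays optimal until barley reaches 0; allowable increase = 13 kL.

13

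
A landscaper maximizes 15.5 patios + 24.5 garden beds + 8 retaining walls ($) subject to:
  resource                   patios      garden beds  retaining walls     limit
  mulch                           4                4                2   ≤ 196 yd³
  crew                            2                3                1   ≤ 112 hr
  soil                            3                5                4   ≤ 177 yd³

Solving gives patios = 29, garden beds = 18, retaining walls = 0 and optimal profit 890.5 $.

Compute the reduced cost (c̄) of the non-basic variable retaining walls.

-6

Binding: crew and soil. Non-binding: mulch (8 unused).
Slack constraints have shadow price 0 (complementary slackness).
The binding rows give the dual system: 2·y_crew + 3·y_soil = 15.5 and 3·y_crew + 5·y_soil = 24.5.
→ y_crew = 4 and y_soil = 2.5.
Reduced cost of retaining walls: c₃ − yᵀa₃ = 8 − (4·1 + 2.5·4) = 8 − 14 = -6.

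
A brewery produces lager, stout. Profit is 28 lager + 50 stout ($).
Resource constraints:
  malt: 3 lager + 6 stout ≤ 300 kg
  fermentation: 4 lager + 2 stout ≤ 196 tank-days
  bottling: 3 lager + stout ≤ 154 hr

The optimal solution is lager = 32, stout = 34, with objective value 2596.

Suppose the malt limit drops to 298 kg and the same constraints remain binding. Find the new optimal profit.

Binding: malt and fermentation. Non-binding: bottling (24 unused).
By complementary slackness, y = 0 for the non-binding constraint.
From A_Bᵀ y = c: 3·y_malt + 4·y_fermentation = 28; 6·y_malt + 2·y_fermentation = 50.
Solving: y_malt = 8, y_fermentation = 1.
Δz = y_malt·Δb = 8 × (-2) = -16, so new z* = 2596 − 16 = 2580.

2580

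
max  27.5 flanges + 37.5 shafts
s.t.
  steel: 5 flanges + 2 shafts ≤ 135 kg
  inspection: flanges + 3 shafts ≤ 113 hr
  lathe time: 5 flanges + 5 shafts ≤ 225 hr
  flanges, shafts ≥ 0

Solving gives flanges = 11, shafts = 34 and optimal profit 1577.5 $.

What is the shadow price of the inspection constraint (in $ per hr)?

5

At the optimum: steel uses 123 of 135 (slack = 12); inspection uses 113 of 113 (binding); lathe time uses 225 of 225 (binding).
Since steel is not tight, its dual is 0.
From A_Bᵀ y = c: 1·y_inspection + 5·y_lathe time = 27.5; 3·y_inspection + 5·y_lathe time = 37.5.
This yields shadow prices y_inspection = 5, y_lathe time = 4.5.
Shadow price of inspection = 5.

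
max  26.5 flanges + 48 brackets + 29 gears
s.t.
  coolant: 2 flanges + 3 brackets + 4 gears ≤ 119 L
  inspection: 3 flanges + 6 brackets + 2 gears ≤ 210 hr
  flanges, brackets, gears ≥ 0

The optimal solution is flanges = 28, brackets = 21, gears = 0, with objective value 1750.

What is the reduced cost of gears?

-2

Both coolant and inspection are binding at x*.
Dual feasibility on the basic columns requires 2·y_coolant + 3·y_inspection = 26.5, 3·y_coolant + 6·y_inspection = 48.
This yields shadow prices y_coolant = 5, y_inspection = 5.5.
Reduced cost of gears: c₃ − yᵀa₃ = 29 − (5·4 + 5.5·2) = 29 − 31 = -2.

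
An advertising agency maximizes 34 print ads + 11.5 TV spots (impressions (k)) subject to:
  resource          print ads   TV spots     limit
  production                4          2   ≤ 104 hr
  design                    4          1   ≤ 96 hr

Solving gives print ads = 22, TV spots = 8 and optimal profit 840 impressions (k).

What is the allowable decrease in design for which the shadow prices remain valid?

44

Binding constraints: production, design. The basis is B = [[4,2],[4,1]] with det -4.
Per unit decrease in design, x* moves by d = (-0.5, 1).
The basis stays optimal until print ads reaches 0; allowable decrease = 44 hr.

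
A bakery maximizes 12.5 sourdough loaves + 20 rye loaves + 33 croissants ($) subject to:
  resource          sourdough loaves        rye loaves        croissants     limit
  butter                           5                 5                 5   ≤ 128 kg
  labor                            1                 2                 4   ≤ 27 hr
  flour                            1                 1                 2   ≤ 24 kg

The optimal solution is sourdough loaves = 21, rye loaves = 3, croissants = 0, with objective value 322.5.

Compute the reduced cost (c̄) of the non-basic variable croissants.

-7

At the optimum: butter uses 120 of 128 (slack = 8); labor uses 27 of 27 (binding); flour uses 24 of 24 (binding).
Slack constraints have shadow price 0 (complementary slackness).
Dual feasibility on the basic columns requires 1·y_labor + 1·y_flour = 12.5, 2·y_labor + 1·y_flour = 20.
Solving: y_labor = 7.5, y_flour = 5.
Reduced cost of croissants: c₃ − yᵀa₃ = 33 − (7.5·4 + 5·2) = 33 − 40 = -7.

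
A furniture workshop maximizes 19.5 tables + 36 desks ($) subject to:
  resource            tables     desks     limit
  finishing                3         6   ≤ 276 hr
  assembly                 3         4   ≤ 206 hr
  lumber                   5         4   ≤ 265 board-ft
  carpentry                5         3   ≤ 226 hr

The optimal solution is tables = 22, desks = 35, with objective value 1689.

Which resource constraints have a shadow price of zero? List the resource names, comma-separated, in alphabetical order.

carpentry, lumber

finishing: 276/276 (binding)
assembly: 206/206 (binding)
lumber: 250/265 (slack 15)
carpentry: 215/226 (slack 11)
By complementary slackness, a constraint with positive slack has shadow price 0 → carpentry, lumber.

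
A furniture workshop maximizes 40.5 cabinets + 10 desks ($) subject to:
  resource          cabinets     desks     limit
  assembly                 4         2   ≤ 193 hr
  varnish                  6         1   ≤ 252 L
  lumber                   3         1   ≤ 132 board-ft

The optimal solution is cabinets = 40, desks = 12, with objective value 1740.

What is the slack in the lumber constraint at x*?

0

lumber used = 3·40 + 1·12 = 132; slack = 132 − 132 = 0.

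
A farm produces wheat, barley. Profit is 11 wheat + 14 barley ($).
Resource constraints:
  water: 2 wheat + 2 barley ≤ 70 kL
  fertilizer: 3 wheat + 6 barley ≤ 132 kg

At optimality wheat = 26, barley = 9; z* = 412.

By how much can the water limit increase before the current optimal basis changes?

Binding constraints: water, fertilizer. The basis is B = [[2,2],[3,6]] with det 6.
Per unit increase in water, x* moves by d = (1, -0.5).
The basis stays optimal until barley reaches 0; allowable increase = 18 kL.

18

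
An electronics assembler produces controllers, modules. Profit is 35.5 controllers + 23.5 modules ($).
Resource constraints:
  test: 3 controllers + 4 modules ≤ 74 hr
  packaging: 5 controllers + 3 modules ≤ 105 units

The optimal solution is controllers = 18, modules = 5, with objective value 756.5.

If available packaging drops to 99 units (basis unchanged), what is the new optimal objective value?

717.5

Check each constraint at x*: test 74/74 (tight); packaging 105/105 (tight).
From A_Bᵀ y = c: 3·y_test + 5·y_packaging = 35.5; 4·y_test + 3·y_packaging = 23.5.
This yields shadow prices y_test = 1, y_packaging = 6.5.
Δz = y_packaging·Δb = 6.5 × (-6) = -39, so new z* = 756.5 − 39 = 717.5.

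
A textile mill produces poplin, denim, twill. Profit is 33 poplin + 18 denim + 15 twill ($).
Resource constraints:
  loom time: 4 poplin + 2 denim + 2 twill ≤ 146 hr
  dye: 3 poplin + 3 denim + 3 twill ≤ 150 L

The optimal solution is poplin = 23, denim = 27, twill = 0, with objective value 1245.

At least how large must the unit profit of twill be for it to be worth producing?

18

Check each constraint at x*: loom time 146/146 (tight); dye 150/150 (tight).
The binding rows give the dual system: 4·y_loom time + 3·y_dye = 33 and 2·y_loom time + 3·y_dye = 18.
→ y_loom time = 7.5 and y_dye = 1.
twill enters the basis when its profit ≥ yᵀa₃ = 7.5·2 + 1·3 = 18.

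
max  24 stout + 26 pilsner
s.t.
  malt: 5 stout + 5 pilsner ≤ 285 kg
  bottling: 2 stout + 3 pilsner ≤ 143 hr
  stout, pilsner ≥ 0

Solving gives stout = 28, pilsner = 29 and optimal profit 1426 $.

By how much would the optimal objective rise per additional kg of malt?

Both malt and bottling are binding at x*.
From A_Bᵀ y = c: 5·y_malt + 2·y_bottling = 24; 5·y_malt + 3·y_bottling = 26.
→ y_malt = 4 and y_bottling = 2.
Shadow price of malt = 4.

4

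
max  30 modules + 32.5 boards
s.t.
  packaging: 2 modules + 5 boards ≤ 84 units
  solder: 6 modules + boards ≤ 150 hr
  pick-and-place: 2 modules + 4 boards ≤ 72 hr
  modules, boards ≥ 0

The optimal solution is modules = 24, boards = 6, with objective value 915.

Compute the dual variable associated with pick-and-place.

Binding: solder and pick-and-place. Non-binding: packaging (6 unused).
Slack constraints have shadow price 0 (complementary slackness).
The binding rows give the dual system: 6·y_solder + 2·y_pick-and-place = 30 and 1·y_solder + 4·y_pick-and-place = 32.5.
Solving: y_solder = 2.5, y_pick-and-place = 7.5.
Shadow price of pick-and-place = 7.5.

7.5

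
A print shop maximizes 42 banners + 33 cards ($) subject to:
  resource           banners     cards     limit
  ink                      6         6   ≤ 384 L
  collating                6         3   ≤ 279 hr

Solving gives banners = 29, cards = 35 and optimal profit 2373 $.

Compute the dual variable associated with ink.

Check each constraint at x*: ink 384/384 (tight); collating 279/279 (tight).
From A_Bᵀ y = c: 6·y_ink + 6·y_collating = 42; 6·y_ink + 3·y_collating = 33.
This yields shadow prices y_ink = 4, y_collating = 3.
Shadow price of ink = 4.

4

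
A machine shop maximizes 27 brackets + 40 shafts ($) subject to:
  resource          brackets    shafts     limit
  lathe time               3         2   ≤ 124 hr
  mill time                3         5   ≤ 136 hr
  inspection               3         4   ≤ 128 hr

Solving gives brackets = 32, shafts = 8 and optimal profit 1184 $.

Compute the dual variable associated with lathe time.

0

Check each constraint at x*: lathe time 112/124 (slack 12); mill time 136/136 (tight); inspection 128/128 (tight).
Slack constraints have shadow price 0 (complementary slackness).
The binding rows give the dual system: 3·y_mill time + 3·y_inspection = 27 and 5·y_mill time + 4·y_inspection = 40.
Solving: y_mill time = 4, y_inspection = 5.
Shadow price of lathe time = 0.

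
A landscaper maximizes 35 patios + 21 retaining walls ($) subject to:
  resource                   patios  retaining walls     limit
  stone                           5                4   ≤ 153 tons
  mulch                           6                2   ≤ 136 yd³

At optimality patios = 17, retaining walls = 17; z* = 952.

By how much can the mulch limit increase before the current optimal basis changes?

Binding constraints: stone, mulch. The basis is B = [[5,4],[6,2]] with det -14.
Per unit increase in mulch, x* moves by d = (0.2857, -0.3571).
The basis stays optimal until retaining walls reaches 0; allowable increase = 47.6 yd³.

47.6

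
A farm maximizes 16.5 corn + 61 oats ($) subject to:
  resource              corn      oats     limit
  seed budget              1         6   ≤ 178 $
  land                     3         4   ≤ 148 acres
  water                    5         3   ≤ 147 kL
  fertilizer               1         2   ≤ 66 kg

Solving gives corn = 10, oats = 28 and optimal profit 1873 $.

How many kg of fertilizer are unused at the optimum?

0

fertilizer used = 1·10 + 2·28 = 66; slack = 66 − 66 = 0.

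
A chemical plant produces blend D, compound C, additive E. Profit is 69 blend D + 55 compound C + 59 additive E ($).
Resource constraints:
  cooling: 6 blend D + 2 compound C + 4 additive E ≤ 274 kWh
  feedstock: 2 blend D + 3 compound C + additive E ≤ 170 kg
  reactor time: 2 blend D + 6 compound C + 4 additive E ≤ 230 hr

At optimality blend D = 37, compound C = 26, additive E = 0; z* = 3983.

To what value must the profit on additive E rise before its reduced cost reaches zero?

Binding: cooling and reactor time. Non-binding: feedstock (18 unused).
Slack constraints have shadow price 0 (complementary slackness).
From A_Bᵀ y = c: 6·y_cooling + 2·y_reactor time = 69; 2·y_cooling + 6·y_reactor time = 55.
→ y_cooling = 9.5 and y_reactor time = 6.
additive E enters the basis when its profit ≥ yᵀa₃ = 9.5·4 + 6·4 = 62.

62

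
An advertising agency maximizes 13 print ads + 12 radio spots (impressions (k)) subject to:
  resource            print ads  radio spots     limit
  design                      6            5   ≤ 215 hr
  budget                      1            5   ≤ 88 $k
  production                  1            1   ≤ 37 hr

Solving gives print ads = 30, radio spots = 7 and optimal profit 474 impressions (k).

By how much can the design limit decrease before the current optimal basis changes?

Binding constraints: design, production. The basis is B = [[6,5],[1,1]] with det 1.
Per unit decrease in design, x* moves by d = (-1, 1).
The basis stays optimal until budget becomes binding; allowable decrease = 5.75 hr.

5.75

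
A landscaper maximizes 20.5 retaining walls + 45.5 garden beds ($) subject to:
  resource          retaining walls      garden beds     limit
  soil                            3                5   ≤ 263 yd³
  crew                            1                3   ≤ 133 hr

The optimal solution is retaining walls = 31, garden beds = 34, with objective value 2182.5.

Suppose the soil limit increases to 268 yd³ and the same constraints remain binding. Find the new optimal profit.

2202.5

Both soil and crew are binding at x*.
From A_Bᵀ y = c: 3·y_soil + 1·y_crew = 20.5; 5·y_soil + 3·y_crew = 45.5.
Solving: y_soil = 4, y_crew = 8.5.
Δz = y_soil·Δb = 4 × (5) = 20, so new z* = 2182.5 + 20 = 2202.5.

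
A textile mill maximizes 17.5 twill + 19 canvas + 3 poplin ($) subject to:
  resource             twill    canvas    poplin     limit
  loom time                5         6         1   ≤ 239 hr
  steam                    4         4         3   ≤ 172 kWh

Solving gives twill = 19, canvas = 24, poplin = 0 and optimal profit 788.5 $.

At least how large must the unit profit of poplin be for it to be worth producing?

Both loom time and steam are binding at x*.
The binding rows give the dual system: 5·y_loom time + 4·y_steam = 17.5 and 6·y_loom time + 4·y_steam = 19.
→ y_loom time = 1.5 and y_steam = 2.5.
poplin enters the basis when its profit ≥ yᵀa₃ = 1.5·1 + 2.5·3 = 9.

9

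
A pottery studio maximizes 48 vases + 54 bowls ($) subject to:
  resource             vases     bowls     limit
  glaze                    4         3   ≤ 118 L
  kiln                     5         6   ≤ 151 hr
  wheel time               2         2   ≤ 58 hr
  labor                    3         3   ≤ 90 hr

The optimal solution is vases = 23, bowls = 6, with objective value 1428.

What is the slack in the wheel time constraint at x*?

wheel time used = 2·23 + 2·6 = 58; slack = 58 − 58 = 0.

0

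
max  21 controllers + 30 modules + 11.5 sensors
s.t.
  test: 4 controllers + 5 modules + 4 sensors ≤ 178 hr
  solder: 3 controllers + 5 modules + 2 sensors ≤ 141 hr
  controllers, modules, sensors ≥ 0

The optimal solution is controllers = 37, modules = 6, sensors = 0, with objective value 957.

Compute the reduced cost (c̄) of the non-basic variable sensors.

-6.5

Both test and solder are binding at x*.
The binding rows give the dual system: 4·y_test + 3·y_solder = 21 and 5·y_test + 5·y_solder = 30.
Solving: y_test = 3, y_solder = 3.
Reduced cost of sensors: c₃ − yᵀa₃ = 11.5 − (3·4 + 3·2) = 11.5 − 18 = -6.5.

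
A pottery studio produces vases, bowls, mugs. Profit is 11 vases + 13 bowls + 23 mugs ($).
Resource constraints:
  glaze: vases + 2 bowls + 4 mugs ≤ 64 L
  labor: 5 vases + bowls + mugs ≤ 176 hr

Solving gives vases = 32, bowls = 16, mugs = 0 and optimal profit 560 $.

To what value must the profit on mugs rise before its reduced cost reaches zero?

Both glaze and labor are binding at x*.
The binding rows give the dual system: 1·y_glaze + 5·y_labor = 11 and 2·y_glaze + 1·y_labor = 13.
Solving: y_glaze = 6, y_labor = 1.
mugs enters the basis when its profit ≥ yᵀa₃ = 6·4 + 1·1 = 25.

25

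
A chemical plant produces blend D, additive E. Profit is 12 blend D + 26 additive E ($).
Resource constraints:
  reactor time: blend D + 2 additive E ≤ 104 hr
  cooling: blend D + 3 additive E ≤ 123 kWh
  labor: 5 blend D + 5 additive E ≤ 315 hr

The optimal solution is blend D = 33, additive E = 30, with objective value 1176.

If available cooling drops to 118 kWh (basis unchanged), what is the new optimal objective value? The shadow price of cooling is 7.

1141

Δb = -5, so new z* = 1176 + (7)·(-5) = 1176 − 35 = 1141.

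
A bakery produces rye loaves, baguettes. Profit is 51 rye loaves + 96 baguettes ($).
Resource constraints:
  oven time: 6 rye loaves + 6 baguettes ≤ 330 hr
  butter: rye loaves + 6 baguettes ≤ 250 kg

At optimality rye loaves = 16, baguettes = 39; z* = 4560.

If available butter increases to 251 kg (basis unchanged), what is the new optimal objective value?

Both oven time and butter are binding at x*.
The binding rows give the dual system: 6·y_oven time + 1·y_butter = 51 and 6·y_oven time + 6·y_butter = 96.
Solving: y_oven time = 7, y_butter = 9.
Δz = y_butter·Δb = 9 × (1) = 9, so new z* = 4560 + 9 = 4569.

4569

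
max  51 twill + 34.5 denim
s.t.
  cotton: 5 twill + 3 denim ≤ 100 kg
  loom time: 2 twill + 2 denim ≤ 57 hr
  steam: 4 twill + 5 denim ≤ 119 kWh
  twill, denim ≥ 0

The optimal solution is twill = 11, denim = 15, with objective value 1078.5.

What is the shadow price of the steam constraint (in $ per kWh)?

At the optimum: cotton uses 100 of 100 (binding); loom time uses 52 of 57 (slack = 5); steam uses 119 of 119 (binding).
By complementary slackness, y = 0 for the non-binding constraint.
The binding rows give the dual system: 5·y_cotton + 4·y_steam = 51 and 3·y_cotton + 5·y_steam = 34.5.
→ y_cotton = 9 and y_steam = 1.5.
Shadow price of steam = 1.5.

1.5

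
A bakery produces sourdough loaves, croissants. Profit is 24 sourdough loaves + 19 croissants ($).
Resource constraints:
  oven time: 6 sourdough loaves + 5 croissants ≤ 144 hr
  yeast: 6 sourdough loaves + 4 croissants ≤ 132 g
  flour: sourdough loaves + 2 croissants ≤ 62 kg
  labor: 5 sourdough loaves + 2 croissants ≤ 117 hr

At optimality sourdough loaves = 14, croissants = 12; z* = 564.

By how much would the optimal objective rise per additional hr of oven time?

3

Check each constraint at x*: oven time 144/144 (tight); yeast 132/132 (tight); flour 38/62 (slack 24); labor 94/117 (slack 23).
Slack constraints have shadow price 0 (complementary slackness).
The binding rows give the dual system: 6·y_oven time + 6·y_yeast = 24 and 5·y_oven time + 4·y_yeast = 19.
→ y_oven time = 3 and y_yeast = 1.
Shadow price of oven time = 3.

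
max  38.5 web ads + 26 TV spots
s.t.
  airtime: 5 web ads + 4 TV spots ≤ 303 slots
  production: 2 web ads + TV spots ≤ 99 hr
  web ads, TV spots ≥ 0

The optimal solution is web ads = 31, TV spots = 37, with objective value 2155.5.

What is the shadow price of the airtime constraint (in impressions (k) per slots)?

Both airtime and production are binding at x*.
The binding rows give the dual system: 5·y_airtime + 2·y_production = 38.5 and 4·y_airtime + 1·y_production = 26.
Solving: y_airtime = 4.5, y_production = 8.
Shadow price of airtime = 4.5.

4.5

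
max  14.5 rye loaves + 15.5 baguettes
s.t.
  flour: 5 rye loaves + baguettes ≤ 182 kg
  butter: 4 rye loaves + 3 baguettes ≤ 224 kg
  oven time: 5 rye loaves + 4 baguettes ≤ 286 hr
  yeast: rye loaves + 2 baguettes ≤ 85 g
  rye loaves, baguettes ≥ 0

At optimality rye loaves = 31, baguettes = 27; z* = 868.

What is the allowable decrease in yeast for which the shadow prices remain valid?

Binding constraints: flour, yeast. The basis is B = [[5,1],[1,2]] with det 9.
Per unit decrease in yeast, x* moves by d = (0.1111, -0.5556).
The basis stays optimal until baguettes reaches 0; allowable decrease = 48.6 g.

48.6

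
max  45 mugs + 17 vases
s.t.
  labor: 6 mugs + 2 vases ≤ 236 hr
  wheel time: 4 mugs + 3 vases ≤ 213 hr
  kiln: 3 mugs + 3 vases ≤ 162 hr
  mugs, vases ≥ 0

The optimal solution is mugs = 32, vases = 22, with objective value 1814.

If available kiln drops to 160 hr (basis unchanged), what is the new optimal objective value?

1812

Binding: labor and kiln. Non-binding: wheel time (19 unused).
By complementary slackness, y = 0 for the non-binding constraint.
From A_Bᵀ y = c: 6·y_labor + 3·y_kiln = 45; 2·y_labor + 3·y_kiln = 17.
Solving: y_labor = 7, y_kiln = 1.
Δz = y_kiln·Δb = 1 × (-2) = -2, so new z* = 1814 − 2 = 1812.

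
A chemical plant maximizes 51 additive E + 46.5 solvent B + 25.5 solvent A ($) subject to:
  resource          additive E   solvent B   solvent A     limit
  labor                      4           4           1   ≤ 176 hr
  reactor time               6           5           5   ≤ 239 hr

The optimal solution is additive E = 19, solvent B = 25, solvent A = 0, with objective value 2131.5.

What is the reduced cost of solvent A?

At the optimum: labor uses 176 of 176 (binding); reactor time uses 239 of 239 (binding).
The binding rows give the dual system: 4·y_labor + 6·y_reactor time = 51 and 4·y_labor + 5·y_reactor time = 46.5.
This yields shadow prices y_labor = 6, y_reactor time = 4.5.
Reduced cost of solvent A: c₃ − yᵀa₃ = 25.5 − (6·1 + 4.5·5) = 25.5 − 28.5 = -3.

-3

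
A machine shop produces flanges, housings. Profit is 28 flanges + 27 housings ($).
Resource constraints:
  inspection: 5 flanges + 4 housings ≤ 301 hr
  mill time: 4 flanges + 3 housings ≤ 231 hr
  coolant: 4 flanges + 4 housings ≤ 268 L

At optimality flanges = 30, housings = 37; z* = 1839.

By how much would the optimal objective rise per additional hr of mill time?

1

Binding: mill time and coolant. Non-binding: inspection (3 unused).
By complementary slackness, y = 0 for the non-binding constraint.
Dual feasibility on the basic columns requires 4·y_mill time + 4·y_coolant = 28, 3·y_mill time + 4·y_coolant = 27.
→ y_mill time = 1 and y_coolant = 6.
Shadow price of mill time = 1.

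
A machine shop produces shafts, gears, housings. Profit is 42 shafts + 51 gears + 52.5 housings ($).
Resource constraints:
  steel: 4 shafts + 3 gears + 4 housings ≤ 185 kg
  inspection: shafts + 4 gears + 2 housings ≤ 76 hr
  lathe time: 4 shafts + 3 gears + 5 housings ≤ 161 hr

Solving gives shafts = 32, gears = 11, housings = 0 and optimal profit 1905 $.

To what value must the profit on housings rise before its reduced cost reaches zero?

Check each constraint at x*: steel 161/185 (slack 24); inspection 76/76 (tight); lathe time 161/161 (tight).
By complementary slackness, y = 0 for the non-binding constraint.
From A_Bᵀ y = c: 1·y_inspection + 4·y_lathe time = 42; 4·y_inspection + 3·y_lathe time = 51.
→ y_inspection = 6 and y_lathe time = 9.
housings enters the basis when its profit ≥ yᵀa₃ = 6·2 + 9·5 = 57.

57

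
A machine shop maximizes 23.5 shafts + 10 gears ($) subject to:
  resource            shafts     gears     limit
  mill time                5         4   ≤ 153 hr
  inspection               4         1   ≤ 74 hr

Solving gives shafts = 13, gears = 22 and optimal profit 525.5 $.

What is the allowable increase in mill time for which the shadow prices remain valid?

Binding constraints: mill time, inspection. The basis is B = [[5,4],[4,1]] with det -11.
Per unit increase in mill time, x* moves by d = (-0.0909, 0.3636).
The basis stays optimal until shafts reaches 0; allowable increase = 143 hr.

143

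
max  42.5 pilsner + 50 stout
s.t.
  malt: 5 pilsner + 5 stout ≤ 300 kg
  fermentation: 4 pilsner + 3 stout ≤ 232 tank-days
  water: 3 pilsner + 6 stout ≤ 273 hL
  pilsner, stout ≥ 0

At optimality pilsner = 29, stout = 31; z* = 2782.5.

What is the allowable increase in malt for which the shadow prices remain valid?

23

Binding constraints: malt, water. The basis is B = [[5,5],[3,6]] with det 15.
Per unit increase in malt, x* moves by d = (0.4, -0.2).
The basis stays optimal until fermentation becomes binding; allowable increase = 23 kg.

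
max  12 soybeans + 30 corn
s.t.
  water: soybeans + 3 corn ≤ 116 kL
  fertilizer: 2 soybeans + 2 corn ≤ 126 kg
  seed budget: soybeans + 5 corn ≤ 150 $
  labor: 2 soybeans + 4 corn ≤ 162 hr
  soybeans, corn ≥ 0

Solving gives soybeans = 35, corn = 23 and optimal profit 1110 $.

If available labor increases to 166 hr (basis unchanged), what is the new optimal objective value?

Binding: seed budget and labor. Non-binding: water (12 unused), fertilizer (10 unused).
Since water, fertilizer are not tight, their duals are 0.
The binding rows give the dual system: 1·y_seed budget + 2·y_labor = 12 and 5·y_seed budget + 4·y_labor = 30.
→ y_seed budget = 2 and y_labor = 5.
Δz = y_labor·Δb = 5 × (4) = 20, so new z* = 1110 + 20 = 1130.

1130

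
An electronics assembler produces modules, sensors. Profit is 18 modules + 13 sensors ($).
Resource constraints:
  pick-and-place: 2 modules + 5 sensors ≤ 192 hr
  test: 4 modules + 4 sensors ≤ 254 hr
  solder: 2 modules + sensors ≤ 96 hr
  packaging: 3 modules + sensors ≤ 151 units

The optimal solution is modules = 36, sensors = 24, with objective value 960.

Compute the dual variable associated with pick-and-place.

At the optimum: pick-and-place uses 192 of 192 (binding); test uses 240 of 254 (slack = 14); solder uses 96 of 96 (binding); packaging uses 132 of 151 (slack = 19).
By complementary slackness, y = 0 for the non-binding constraints.
Dual feasibility on the basic columns requires 2·y_pick-and-place + 2·y_solder = 18, 5·y_pick-and-place + 1·y_solder = 13.
→ y_pick-and-place = 1 and y_solder = 8.
Shadow price of pick-and-place = 1.

1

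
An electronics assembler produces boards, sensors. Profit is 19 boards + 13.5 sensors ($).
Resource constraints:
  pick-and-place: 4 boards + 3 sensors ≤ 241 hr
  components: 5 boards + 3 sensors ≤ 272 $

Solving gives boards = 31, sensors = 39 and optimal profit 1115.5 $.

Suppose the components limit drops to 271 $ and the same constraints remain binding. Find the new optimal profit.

1114.5

Check each constraint at x*: pick-and-place 241/241 (tight); components 272/272 (tight).
From A_Bᵀ y = c: 4·y_pick-and-place + 5·y_components = 19; 3·y_pick-and-place + 3·y_components = 13.5.
→ y_pick-and-place = 3.5 and y_components = 1.
Δz = y_components·Δb = 1 × (-1) = -1, so new z* = 1115.5 − 1 = 1114.5.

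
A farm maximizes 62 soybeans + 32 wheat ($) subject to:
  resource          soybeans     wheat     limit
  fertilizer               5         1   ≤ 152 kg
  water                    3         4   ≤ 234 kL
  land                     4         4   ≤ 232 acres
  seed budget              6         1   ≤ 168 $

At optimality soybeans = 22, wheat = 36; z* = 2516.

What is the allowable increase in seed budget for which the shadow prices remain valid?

Binding constraints: land, seed budget. The basis is B = [[4,4],[6,1]] with det -20.
Per unit increase in seed budget, x* moves by d = (0.2, -0.2).
The basis stays optimal until fertilizer becomes binding; allowable increase = 7.5 $.

7.5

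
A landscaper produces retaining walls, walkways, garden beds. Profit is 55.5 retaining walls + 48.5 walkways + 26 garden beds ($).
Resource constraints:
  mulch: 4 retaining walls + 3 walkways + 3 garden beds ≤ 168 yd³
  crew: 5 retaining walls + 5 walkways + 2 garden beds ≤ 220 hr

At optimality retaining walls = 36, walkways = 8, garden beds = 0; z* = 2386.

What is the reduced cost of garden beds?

-6

Both mulch and crew are binding at x*.
The binding rows give the dual system: 4·y_mulch + 5·y_crew = 55.5 and 3·y_mulch + 5·y_crew = 48.5.
This yields shadow prices y_mulch = 7, y_crew = 5.5.
Reduced cost of garden beds: c₃ − yᵀa₃ = 26 − (7·3 + 5.5·2) = 26 − 32 = -6.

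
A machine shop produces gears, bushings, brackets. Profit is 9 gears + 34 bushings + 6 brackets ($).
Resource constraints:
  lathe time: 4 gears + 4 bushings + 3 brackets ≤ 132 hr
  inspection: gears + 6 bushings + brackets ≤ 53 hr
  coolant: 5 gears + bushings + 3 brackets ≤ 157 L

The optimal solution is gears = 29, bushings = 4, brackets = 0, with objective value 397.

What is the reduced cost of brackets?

Check each constraint at x*: lathe time 132/132 (tight); inspection 53/53 (tight); coolant 149/157 (slack 8).
Since coolant is not tight, its dual is 0.
From A_Bᵀ y = c: 4·y_lathe time + 1·y_inspection = 9; 4·y_lathe time + 6·y_inspection = 34.
→ y_lathe time = 1 and y_inspection = 5.
Reduced cost of brackets: c₃ − yᵀa₃ = 6 − (1·3 + 5·1) = 6 − 8 = -2.

-2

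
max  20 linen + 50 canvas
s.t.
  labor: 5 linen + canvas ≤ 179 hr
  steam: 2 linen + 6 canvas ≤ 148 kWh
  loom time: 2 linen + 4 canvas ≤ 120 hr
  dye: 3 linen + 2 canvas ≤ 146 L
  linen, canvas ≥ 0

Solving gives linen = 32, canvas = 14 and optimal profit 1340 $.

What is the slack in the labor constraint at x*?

5

labor used = 5·32 + 1·14 = 174; slack = 179 − 174 = 5.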